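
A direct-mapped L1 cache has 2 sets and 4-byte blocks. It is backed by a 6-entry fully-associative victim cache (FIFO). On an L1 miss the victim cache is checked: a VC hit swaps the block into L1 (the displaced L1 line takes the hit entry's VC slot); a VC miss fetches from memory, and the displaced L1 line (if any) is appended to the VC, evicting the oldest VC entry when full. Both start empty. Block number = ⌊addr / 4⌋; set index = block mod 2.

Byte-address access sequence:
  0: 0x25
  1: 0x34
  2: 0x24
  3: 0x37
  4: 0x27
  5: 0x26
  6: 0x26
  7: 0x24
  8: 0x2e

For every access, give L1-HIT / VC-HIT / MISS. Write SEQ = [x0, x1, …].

SEQ = [MISS, MISS, VC-HIT, VC-HIT, VC-HIT, L1-HIT, L1-HIT, L1-HIT, MISS]

#0 0x25→b9/s1 MISS; vc=[]
#1 0x34→b13/s1 MISS; vc=[9]
#2 0x24→b9/s1 VC-HIT; vc=[13]
#3 0x37→b13/s1 VC-HIT; vc=[9]
#4 0x27→b9/s1 VC-HIT; vc=[13]
#5 0x26→b9/s1 L1-HIT; vc=[13]
#6 0x26→b9/s1 L1-HIT; vc=[13]
#7 0x24→b9/s1 L1-HIT; vc=[13]
#8 0x2e→b11/s1 MISS; vc=[13,9]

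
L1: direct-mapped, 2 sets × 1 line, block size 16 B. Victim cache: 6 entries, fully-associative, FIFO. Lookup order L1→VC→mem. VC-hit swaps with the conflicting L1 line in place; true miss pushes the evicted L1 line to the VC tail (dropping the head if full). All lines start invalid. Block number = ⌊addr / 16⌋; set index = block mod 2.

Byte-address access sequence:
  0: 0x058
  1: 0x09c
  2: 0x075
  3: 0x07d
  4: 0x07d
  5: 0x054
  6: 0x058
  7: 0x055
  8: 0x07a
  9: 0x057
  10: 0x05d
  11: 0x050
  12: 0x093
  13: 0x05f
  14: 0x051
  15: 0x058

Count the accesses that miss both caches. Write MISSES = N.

MISSES = 3

0: 0x58 (blk 5, set 1) → MISS  vc=[]
1: 0x9c (blk 9, set 1) → MISS  vc=[5]
2: 0x75 (blk 7, set 1) → MISS  vc=[5, 9]
3: 0x7d (blk 7, set 1) → L1-HIT  vc=[5, 9]
4: 0x7d (blk 7, set 1) → L1-HIT  vc=[5, 9]
5: 0x54 (blk 5, set 1) → VC-HIT  vc=[7, 9]
6: 0x58 (blk 5, set 1) → L1-HIT  vc=[7, 9]
7: 0x55 (blk 5, set 1) → L1-HIT  vc=[7, 9]
8: 0x7a (blk 7, set 1) → VC-HIT  vc=[5, 9]
9: 0x57 (blk 5, set 1) → VC-HIT  vc=[7, 9]
10: 0x5d (blk 5, set 1) → L1-HIT  vc=[7, 9]
11: 0x50 (blk 5, set 1) → L1-HIT  vc=[7, 9]
12: 0x93 (blk 9, set 1) → VC-HIT  vc=[7, 5]
13: 0x5f (blk 5, set 1) → VC-HIT  vc=[7, 9]
14: 0x51 (blk 5, set 1) → L1-HIT  vc=[7, 9]
15: 0x58 (blk 5, set 1) → L1-HIT  vc=[7, 9]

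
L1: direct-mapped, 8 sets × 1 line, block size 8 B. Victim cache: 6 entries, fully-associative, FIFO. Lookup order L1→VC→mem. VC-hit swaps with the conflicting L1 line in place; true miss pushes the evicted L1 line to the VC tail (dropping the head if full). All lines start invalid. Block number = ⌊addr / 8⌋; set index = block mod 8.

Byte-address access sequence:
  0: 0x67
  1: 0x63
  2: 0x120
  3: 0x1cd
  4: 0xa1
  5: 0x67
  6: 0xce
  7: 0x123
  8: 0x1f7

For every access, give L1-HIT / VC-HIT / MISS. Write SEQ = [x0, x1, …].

SEQ = [MISS, L1-HIT, MISS, MISS, MISS, VC-HIT, MISS, VC-HIT, MISS]

0: 0x67 (blk 12, set 4) → MISS  vc=[]
1: 0x63 (blk 12, set 4) → L1-HIT  vc=[]
2: 0x120 (blk 36, set 4) → MISS  vc=[12]
3: 0x1cd (blk 57, set 1) → MISS  vc=[12]
4: 0xa1 (blk 20, set 4) → MISS  vc=[12, 36]
5: 0x67 (blk 12, set 4) → VC-HIT  vc=[20, 36]
6: 0xce (blk 25, set 1) → MISS  vc=[20, 36, 57]
7: 0x123 (blk 36, set 4) → VC-HIT  vc=[20, 12, 57]
8: 0x1f7 (blk 62, set 6) → MISS  vc=[20, 12, 57]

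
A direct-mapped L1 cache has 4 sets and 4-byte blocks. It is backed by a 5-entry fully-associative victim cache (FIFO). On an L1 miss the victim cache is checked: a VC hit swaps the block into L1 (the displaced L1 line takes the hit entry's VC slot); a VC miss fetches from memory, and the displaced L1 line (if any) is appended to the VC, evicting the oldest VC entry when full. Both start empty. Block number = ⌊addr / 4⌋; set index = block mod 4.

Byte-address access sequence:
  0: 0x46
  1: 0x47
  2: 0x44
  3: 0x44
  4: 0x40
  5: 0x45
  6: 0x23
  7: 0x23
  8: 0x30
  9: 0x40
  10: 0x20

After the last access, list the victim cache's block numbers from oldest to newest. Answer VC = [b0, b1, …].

VC = [12, 16]

#0 0x46→b17/s1 MISS; vc=[]
#1 0x47→b17/s1 L1-HIT; vc=[]
#2 0x44→b17/s1 L1-HIT; vc=[]
#3 0x44→b17/s1 L1-HIT; vc=[]
#4 0x40→b16/s0 MISS; vc=[]
#5 0x45→b17/s1 L1-HIT; vc=[]
#6 0x23→b8/s0 MISS; vc=[16]
#7 0x23→b8/s0 L1-HIT; vc=[16]
#8 0x30→b12/s0 MISS; vc=[16,8]
#9 0x40→b16/s0 VC-HIT; vc=[12,8]
#10 0x20→b8/s0 VC-HIT; vc=[12,16]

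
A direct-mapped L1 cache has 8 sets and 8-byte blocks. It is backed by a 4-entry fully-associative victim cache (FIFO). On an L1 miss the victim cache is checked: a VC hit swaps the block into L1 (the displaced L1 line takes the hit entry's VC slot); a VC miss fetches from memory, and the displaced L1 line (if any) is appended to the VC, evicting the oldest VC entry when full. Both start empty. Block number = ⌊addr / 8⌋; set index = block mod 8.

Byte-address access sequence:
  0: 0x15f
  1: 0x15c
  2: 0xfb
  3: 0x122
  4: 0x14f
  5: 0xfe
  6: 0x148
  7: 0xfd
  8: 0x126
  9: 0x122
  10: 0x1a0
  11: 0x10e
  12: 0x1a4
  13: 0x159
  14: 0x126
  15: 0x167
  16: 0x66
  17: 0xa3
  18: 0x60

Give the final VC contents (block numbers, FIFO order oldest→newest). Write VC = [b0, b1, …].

VC = [41, 36, 44, 20]

#0 0x15f→b43/s3 MISS; vc=[]
#1 0x15c→b43/s3 L1-HIT; vc=[]
#2 0xfb→b31/s7 MISS; vc=[]
#3 0x122→b36/s4 MISS; vc=[]
#4 0x14f→b41/s1 MISS; vc=[]
#5 0xfe→b31/s7 L1-HIT; vc=[]
#6 0x148→b41/s1 L1-HIT; vc=[]
#7 0xfd→b31/s7 L1-HIT; vc=[]
#8 0x126→b36/s4 L1-HIT; vc=[]
#9 0x122→b36/s4 L1-HIT; vc=[]
#10 0x1a0→b52/s4 MISS; vc=[36]
#11 0x10e→b33/s1 MISS; vc=[36,41]
#12 0x1a4→b52/s4 L1-HIT; vc=[36,41]
#13 0x159→b43/s3 L1-HIT; vc=[36,41]
#14 0x126→b36/s4 VC-HIT; vc=[52,41]
#15 0x167→b44/s4 MISS; vc=[52,41,36]
#16 0x66→b12/s4 MISS; vc=[52,41,36,44]
#17 0xa3→b20/s4 MISS; vc=[41,36,44,12]
#18 0x60→b12/s4 VC-HIT; vc=[41,36,44,20]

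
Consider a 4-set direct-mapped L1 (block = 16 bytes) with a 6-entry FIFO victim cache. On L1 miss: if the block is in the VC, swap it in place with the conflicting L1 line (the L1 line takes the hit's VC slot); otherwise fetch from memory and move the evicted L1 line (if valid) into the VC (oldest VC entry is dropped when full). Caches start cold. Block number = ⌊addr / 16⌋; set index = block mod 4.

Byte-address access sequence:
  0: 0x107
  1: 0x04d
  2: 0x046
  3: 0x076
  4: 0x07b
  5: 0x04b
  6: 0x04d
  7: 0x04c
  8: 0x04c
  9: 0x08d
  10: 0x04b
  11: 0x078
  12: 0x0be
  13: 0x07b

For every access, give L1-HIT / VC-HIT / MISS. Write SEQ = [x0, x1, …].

SEQ = [MISS, MISS, L1-HIT, MISS, L1-HIT, L1-HIT, L1-HIT, L1-HIT, L1-HIT, MISS, VC-HIT, L1-HIT, MISS, VC-HIT]

#0 0x107→b16/s0 MISS; vc=[]
#1 0x4d→b4/s0 MISS; vc=[16]
#2 0x46→b4/s0 L1-HIT; vc=[16]
#3 0x76→b7/s3 MISS; vc=[16]
#4 0x7b→b7/s3 L1-HIT; vc=[16]
#5 0x4b→b4/s0 L1-HIT; vc=[16]
#6 0x4d→b4/s0 L1-HIT; vc=[16]
#7 0x4c→b4/s0 L1-HIT; vc=[16]
#8 0x4c→b4/s0 L1-HIT; vc=[16]
#9 0x8d→b8/s0 MISS; vc=[16,4]
#10 0x4b→b4/s0 VC-HIT; vc=[16,8]
#11 0x78→b7/s3 L1-HIT; vc=[16,8]
#12 0xbe→b11/s3 MISS; vc=[16,8,7]
#13 0x7b→b7/s3 VC-HIT; vc=[16,8,11]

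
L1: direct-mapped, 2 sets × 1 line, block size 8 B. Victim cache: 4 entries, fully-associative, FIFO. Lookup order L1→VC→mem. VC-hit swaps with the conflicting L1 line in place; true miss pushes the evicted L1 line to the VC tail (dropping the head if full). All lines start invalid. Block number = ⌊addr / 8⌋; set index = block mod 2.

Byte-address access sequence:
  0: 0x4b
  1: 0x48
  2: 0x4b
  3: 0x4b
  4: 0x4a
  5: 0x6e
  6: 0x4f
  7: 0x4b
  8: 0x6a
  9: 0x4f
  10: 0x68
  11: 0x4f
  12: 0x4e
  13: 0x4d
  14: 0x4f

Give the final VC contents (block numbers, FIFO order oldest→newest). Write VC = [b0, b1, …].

VC = [13]

0: 0x4b (blk 9, set 1) → MISS  vc=[]
1: 0x48 (blk 9, set 1) → L1-HIT  vc=[]
2: 0x4b (blk 9, set 1) → L1-HIT  vc=[]
3: 0x4b (blk 9, set 1) → L1-HIT  vc=[]
4: 0x4a (blk 9, set 1) → L1-HIT  vc=[]
5: 0x6e (blk 13, set 1) → MISS  vc=[9]
6: 0x4f (blk 9, set 1) → VC-HIT  vc=[13]
7: 0x4b (blk 9, set 1) → L1-HIT  vc=[13]
8: 0x6a (blk 13, set 1) → VC-HIT  vc=[9]
9: 0x4f (blk 9, set 1) → VC-HIT  vc=[13]
10: 0x68 (blk 13, set 1) → VC-HIT  vc=[9]
11: 0x4f (blk 9, set 1) → VC-HIT  vc=[13]
12: 0x4e (blk 9, set 1) → L1-HIT  vc=[13]
13: 0x4d (blk 9, set 1) → L1-HIT  vc=[13]
14: 0x4f (blk 9, set 1) → L1-HIT  vc=[13]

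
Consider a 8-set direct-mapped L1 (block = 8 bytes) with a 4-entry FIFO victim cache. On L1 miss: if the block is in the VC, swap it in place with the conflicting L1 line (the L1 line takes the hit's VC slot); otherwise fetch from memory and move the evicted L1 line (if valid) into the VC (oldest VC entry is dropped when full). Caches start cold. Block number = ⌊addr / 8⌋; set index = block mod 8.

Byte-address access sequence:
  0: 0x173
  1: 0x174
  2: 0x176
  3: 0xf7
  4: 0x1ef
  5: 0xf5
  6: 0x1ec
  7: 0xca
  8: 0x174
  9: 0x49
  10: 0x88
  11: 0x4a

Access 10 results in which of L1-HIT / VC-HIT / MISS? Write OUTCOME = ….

0: 0x173 (blk 46, set 6) → MISS  vc=[]
1: 0x174 (blk 46, set 6) → L1-HIT  vc=[]
2: 0x176 (blk 46, set 6) → L1-HIT  vc=[]
3: 0xf7 (blk 30, set 6) → MISS  vc=[46]
4: 0x1ef (blk 61, set 5) → MISS  vc=[46]
5: 0xf5 (blk 30, set 6) → L1-HIT  vc=[46]
6: 0x1ec (blk 61, set 5) → L1-HIT  vc=[46]
7: 0xca (blk 25, set 1) → MISS  vc=[46]
8: 0x174 (blk 46, set 6) → VC-HIT  vc=[30]
9: 0x49 (blk 9, set 1) → MISS  vc=[30, 25]
10: 0x88 (blk 17, set 1) → MISS  vc=[30, 25, 9]
11: 0x4a (blk 9, set 1) → VC-HIT  vc=[30, 25, 17]

OUTCOME = MISS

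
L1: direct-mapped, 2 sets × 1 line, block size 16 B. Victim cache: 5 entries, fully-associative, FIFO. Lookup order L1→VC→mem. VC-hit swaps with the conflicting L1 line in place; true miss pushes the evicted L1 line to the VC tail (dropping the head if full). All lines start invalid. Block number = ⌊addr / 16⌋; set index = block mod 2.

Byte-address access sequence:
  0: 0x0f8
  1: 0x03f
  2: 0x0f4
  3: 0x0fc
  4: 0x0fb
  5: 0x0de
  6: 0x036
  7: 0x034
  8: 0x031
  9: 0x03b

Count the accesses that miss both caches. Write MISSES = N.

MISSES = 3

  [0] addr=0xf8 blk=15 s=1: MISS | VC []
  [1] addr=0x3f blk=3 s=1: MISS | VC [15]
  [2] addr=0xf4 blk=15 s=1: VC-HIT | VC [3]
  [3] addr=0xfc blk=15 s=1: L1-HIT | VC [3]
  [4] addr=0xfb blk=15 s=1: L1-HIT | VC [3]
  [5] addr=0xde blk=13 s=1: MISS | VC [3, 15]
  [6] addr=0x36 blk=3 s=1: VC-HIT | VC [13, 15]
  [7] addr=0x34 blk=3 s=1: L1-HIT | VC [13, 15]
  [8] addr=0x31 blk=3 s=1: L1-HIT | VC [13, 15]
  [9] addr=0x3b blk=3 s=1: L1-HIT | VC [13, 15]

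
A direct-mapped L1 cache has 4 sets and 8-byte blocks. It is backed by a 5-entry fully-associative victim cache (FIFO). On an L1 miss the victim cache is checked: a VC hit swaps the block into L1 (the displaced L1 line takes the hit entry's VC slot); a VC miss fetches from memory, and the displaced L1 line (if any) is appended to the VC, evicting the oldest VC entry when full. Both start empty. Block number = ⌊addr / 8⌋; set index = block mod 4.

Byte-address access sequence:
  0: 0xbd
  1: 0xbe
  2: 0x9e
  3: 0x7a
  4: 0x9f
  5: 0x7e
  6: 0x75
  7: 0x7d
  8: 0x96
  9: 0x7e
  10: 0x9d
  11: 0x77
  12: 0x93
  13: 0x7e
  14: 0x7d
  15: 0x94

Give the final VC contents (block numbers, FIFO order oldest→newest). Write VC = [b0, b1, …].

VC = [23, 19, 14]

0: 0xbd (blk 23, set 3) → MISS  vc=[]
1: 0xbe (blk 23, set 3) → L1-HIT  vc=[]
2: 0x9e (blk 19, set 3) → MISS  vc=[23]
3: 0x7a (blk 15, set 3) → MISS  vc=[23, 19]
4: 0x9f (blk 19, set 3) → VC-HIT  vc=[23, 15]
5: 0x7e (blk 15, set 3) → VC-HIT  vc=[23, 19]
6: 0x75 (blk 14, set 2) → MISS  vc=[23, 19]
7: 0x7d (blk 15, set 3) → L1-HIT  vc=[23, 19]
8: 0x96 (blk 18, set 2) → MISS  vc=[23, 19, 14]
9: 0x7e (blk 15, set 3) → L1-HIT  vc=[23, 19, 14]
10: 0x9d (blk 19, set 3) → VC-HIT  vc=[23, 15, 14]
11: 0x77 (blk 14, set 2) → VC-HIT  vc=[23, 15, 18]
12: 0x93 (blk 18, set 2) → VC-HIT  vc=[23, 15, 14]
13: 0x7e (blk 15, set 3) → VC-HIT  vc=[23, 19, 14]
14: 0x7d (blk 15, set 3) → L1-HIT  vc=[23, 19, 14]
15: 0x94 (blk 18, set 2) → L1-HIT  vc=[23, 19, 14]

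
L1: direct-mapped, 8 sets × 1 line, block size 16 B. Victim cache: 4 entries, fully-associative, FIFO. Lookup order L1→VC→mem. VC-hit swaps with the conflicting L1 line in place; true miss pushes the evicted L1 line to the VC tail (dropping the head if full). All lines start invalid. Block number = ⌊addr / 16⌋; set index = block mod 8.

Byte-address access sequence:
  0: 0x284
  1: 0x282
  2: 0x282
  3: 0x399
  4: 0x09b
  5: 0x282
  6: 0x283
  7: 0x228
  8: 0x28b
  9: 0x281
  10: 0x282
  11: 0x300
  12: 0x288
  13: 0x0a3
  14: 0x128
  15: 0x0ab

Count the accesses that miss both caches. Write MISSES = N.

MISSES = 7

  [0] addr=0x284 blk=40 s=0: MISS | VC []
  [1] addr=0x282 blk=40 s=0: L1-HIT | VC []
  [2] addr=0x282 blk=40 s=0: L1-HIT | VC []
  [3] addr=0x399 blk=57 s=1: MISS | VC []
  [4] addr=0x9b blk=9 s=1: MISS | VC [57]
  [5] addr=0x282 blk=40 s=0: L1-HIT | VC [57]
  [6] addr=0x283 blk=40 s=0: L1-HIT | VC [57]
  [7] addr=0x228 blk=34 s=2: MISS | VC [57]
  [8] addr=0x28b blk=40 s=0: L1-HIT | VC [57]
  [9] addr=0x281 blk=40 s=0: L1-HIT | VC [57]
  [10] addr=0x282 blk=40 s=0: L1-HIT | VC [57]
  [11] addr=0x300 blk=48 s=0: MISS | VC [57, 40]
  [12] addr=0x288 blk=40 s=0: VC-HIT | VC [57, 48]
  [13] addr=0xa3 blk=10 s=2: MISS | VC [57, 48, 34]
  [14] addr=0x128 blk=18 s=2: MISS | VC [57, 48, 34, 10]
  [15] addr=0xab blk=10 s=2: VC-HIT | VC [57, 48, 34, 18]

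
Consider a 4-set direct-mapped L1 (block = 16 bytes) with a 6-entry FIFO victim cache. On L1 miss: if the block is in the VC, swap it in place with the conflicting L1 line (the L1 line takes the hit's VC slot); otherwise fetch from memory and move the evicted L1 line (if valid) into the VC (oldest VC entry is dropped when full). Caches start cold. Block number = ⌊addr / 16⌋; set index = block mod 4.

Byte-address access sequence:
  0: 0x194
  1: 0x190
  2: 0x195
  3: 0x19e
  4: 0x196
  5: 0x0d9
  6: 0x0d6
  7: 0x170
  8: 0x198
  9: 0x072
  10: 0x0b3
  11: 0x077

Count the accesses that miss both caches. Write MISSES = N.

MISSES = 5

#0 0x194→b25/s1 MISS; vc=[]
#1 0x190→b25/s1 L1-HIT; vc=[]
#2 0x195→b25/s1 L1-HIT; vc=[]
#3 0x19e→b25/s1 L1-HIT; vc=[]
#4 0x196→b25/s1 L1-HIT; vc=[]
#5 0xd9→b13/s1 MISS; vc=[25]
#6 0xd6→b13/s1 L1-HIT; vc=[25]
#7 0x170→b23/s3 MISS; vc=[25]
#8 0x198→b25/s1 VC-HIT; vc=[13]
#9 0x72→b7/s3 MISS; vc=[13,23]
#10 0xb3→b11/s3 MISS; vc=[13,23,7]
#11 0x77→b7/s3 VC-HIT; vc=[13,23,11]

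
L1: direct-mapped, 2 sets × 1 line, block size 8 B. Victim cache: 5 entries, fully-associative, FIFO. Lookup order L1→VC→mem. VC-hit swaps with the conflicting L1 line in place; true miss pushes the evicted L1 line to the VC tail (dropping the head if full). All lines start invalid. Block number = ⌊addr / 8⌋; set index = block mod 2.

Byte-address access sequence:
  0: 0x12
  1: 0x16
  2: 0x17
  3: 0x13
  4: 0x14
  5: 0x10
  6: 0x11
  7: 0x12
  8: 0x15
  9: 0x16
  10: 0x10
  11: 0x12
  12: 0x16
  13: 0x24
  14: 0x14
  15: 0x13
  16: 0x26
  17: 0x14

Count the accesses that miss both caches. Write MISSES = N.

MISSES = 2

#0 0x12→b2/s0 MISS; vc=[]
#1 0x16→b2/s0 L1-HIT; vc=[]
#2 0x17→b2/s0 L1-HIT; vc=[]
#3 0x13→b2/s0 L1-HIT; vc=[]
#4 0x14→b2/s0 L1-HIT; vc=[]
#5 0x10→b2/s0 L1-HIT; vc=[]
#6 0x11→b2/s0 L1-HIT; vc=[]
#7 0x12→b2/s0 L1-HIT; vc=[]
#8 0x15→b2/s0 L1-HIT; vc=[]
#9 0x16→b2/s0 L1-HIT; vc=[]
#10 0x10→b2/s0 L1-HIT; vc=[]
#11 0x12→b2/s0 L1-HIT; vc=[]
#12 0x16→b2/s0 L1-HIT; vc=[]
#13 0x24→b4/s0 MISS; vc=[2]
#14 0x14→b2/s0 VC-HIT; vc=[4]
#15 0x13→b2/s0 L1-HIT; vc=[4]
#16 0x26→b4/s0 VC-HIT; vc=[2]
#17 0x14→b2/s0 VC-HIT; vc=[4]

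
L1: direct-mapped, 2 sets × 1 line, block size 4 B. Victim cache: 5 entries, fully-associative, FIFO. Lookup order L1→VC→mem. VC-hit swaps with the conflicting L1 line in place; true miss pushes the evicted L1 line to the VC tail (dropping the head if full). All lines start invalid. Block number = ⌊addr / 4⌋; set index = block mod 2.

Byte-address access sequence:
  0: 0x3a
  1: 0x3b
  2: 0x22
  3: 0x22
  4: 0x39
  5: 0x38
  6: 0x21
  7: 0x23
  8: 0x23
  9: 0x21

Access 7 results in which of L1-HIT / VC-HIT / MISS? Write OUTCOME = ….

OUTCOME = L1-HIT

0: 0x3a (blk 14, set 0) → MISS  vc=[]
1: 0x3b (blk 14, set 0) → L1-HIT  vc=[]
2: 0x22 (blk 8, set 0) → MISS  vc=[14]
3: 0x22 (blk 8, set 0) → L1-HIT  vc=[14]
4: 0x39 (blk 14, set 0) → VC-HIT  vc=[8]
5: 0x38 (blk 14, set 0) → L1-HIT  vc=[8]
6: 0x21 (blk 8, set 0) → VC-HIT  vc=[14]
7: 0x23 (blk 8, set 0) → L1-HIT  vc=[14]
8: 0x23 (blk 8, set 0) → L1-HIT  vc=[14]
9: 0x21 (blk 8, set 0) → L1-HIT  vc=[14]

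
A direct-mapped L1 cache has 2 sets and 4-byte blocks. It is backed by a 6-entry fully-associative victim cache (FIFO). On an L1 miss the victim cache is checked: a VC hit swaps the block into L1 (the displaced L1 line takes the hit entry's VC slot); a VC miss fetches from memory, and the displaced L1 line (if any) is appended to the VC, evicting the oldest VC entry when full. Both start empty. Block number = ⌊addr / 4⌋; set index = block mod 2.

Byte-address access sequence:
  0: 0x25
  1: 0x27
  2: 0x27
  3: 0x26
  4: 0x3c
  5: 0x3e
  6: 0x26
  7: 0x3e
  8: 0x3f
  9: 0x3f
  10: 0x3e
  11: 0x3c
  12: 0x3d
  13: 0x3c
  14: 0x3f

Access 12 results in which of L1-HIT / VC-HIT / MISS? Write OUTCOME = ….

OUTCOME = L1-HIT

0: 0x25 (blk 9, set 1) → MISS  vc=[]
1: 0x27 (blk 9, set 1) → L1-HIT  vc=[]
2: 0x27 (blk 9, set 1) → L1-HIT  vc=[]
3: 0x26 (blk 9, set 1) → L1-HIT  vc=[]
4: 0x3c (blk 15, set 1) → MISS  vc=[9]
5: 0x3e (blk 15, set 1) → L1-HIT  vc=[9]
6: 0x26 (blk 9, set 1) → VC-HIT  vc=[15]
7: 0x3e (blk 15, set 1) → VC-HIT  vc=[9]
8: 0x3f (blk 15, set 1) → L1-HIT  vc=[9]
9: 0x3f (blk 15, set 1) → L1-HIT  vc=[9]
10: 0x3e (blk 15, set 1) → L1-HIT  vc=[9]
11: 0x3c (blk 15, set 1) → L1-HIT  vc=[9]
12: 0x3d (blk 15, set 1) → L1-HIT  vc=[9]
13: 0x3c (blk 15, set 1) → L1-HIT  vc=[9]
14: 0x3f (blk 15, set 1) → L1-HIT  vc=[9]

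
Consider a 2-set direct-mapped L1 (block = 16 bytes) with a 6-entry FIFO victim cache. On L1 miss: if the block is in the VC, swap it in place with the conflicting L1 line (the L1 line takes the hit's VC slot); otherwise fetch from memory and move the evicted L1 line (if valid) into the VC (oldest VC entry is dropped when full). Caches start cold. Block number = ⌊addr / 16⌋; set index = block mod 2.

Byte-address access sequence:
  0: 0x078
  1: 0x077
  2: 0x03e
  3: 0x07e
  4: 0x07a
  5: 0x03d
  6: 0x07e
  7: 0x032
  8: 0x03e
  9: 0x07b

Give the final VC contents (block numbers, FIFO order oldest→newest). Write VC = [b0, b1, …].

0: 0x78 (blk 7, set 1) → MISS  vc=[]
1: 0x77 (blk 7, set 1) → L1-HIT  vc=[]
2: 0x3e (blk 3, set 1) → MISS  vc=[7]
3: 0x7e (blk 7, set 1) → VC-HIT  vc=[3]
4: 0x7a (blk 7, set 1) → L1-HIT  vc=[3]
5: 0x3d (blk 3, set 1) → VC-HIT  vc=[7]
6: 0x7e (blk 7, set 1) → VC-HIT  vc=[3]
7: 0x32 (blk 3, set 1) → VC-HIT  vc=[7]
8: 0x3e (blk 3, set 1) → L1-HIT  vc=[7]
9: 0x7b (blk 7, set 1) → VC-HIT  vc=[3]

VC = [3]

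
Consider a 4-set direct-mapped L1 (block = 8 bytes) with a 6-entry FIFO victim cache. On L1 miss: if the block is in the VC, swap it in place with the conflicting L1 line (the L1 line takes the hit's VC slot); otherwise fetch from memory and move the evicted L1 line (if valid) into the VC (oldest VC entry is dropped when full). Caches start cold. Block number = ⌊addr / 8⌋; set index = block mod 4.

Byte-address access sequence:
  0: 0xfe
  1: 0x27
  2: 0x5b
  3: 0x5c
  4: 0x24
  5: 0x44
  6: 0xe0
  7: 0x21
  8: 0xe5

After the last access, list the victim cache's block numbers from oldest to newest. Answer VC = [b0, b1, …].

VC = [31, 4, 8]

  [0] addr=0xfe blk=31 s=3: MISS | VC []
  [1] addr=0x27 blk=4 s=0: MISS | VC []
  [2] addr=0x5b blk=11 s=3: MISS | VC [31]
  [3] addr=0x5c blk=11 s=3: L1-HIT | VC [31]
  [4] addr=0x24 blk=4 s=0: L1-HIT | VC [31]
  [5] addr=0x44 blk=8 s=0: MISS | VC [31, 4]
  [6] addr=0xe0 blk=28 s=0: MISS | VC [31, 4, 8]
  [7] addr=0x21 blk=4 s=0: VC-HIT | VC [31, 28, 8]
  [8] addr=0xe5 blk=28 s=0: VC-HIT | VC [31, 4, 8]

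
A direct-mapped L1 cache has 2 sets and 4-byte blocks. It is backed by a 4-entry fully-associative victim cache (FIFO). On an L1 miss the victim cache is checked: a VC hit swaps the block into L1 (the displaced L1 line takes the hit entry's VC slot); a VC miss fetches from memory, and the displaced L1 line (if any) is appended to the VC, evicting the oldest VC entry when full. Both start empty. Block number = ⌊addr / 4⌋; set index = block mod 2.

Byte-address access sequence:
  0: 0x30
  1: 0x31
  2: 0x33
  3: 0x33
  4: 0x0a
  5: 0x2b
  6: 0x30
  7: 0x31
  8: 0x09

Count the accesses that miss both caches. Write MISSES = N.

#0 0x30→b12/s0 MISS; vc=[]
#1 0x31→b12/s0 L1-HIT; vc=[]
#2 0x33→b12/s0 L1-HIT; vc=[]
#3 0x33→b12/s0 L1-HIT; vc=[]
#4 0xa→b2/s0 MISS; vc=[12]
#5 0x2b→b10/s0 MISS; vc=[12,2]
#6 0x30→b12/s0 VC-HIT; vc=[10,2]
#7 0x31→b12/s0 L1-HIT; vc=[10,2]
#8 0x9→b2/s0 VC-HIT; vc=[10,12]

MISSES = 3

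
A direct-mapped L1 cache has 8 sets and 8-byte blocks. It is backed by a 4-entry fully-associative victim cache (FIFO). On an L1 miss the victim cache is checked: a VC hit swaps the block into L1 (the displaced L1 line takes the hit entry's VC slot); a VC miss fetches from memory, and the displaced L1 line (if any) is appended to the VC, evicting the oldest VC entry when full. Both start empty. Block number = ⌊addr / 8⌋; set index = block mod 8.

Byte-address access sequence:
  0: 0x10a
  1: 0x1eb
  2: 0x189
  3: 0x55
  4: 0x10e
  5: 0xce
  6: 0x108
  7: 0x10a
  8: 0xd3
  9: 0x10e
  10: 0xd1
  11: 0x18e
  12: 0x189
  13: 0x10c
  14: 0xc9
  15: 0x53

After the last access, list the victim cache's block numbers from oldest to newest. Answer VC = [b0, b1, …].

0: 0x10a (blk 33, set 1) → MISS  vc=[]
1: 0x1eb (blk 61, set 5) → MISS  vc=[]
2: 0x189 (blk 49, set 1) → MISS  vc=[33]
3: 0x55 (blk 10, set 2) → MISS  vc=[33]
4: 0x10e (blk 33, set 1) → VC-HIT  vc=[49]
5: 0xce (blk 25, set 1) → MISS  vc=[49, 33]
6: 0x108 (blk 33, set 1) → VC-HIT  vc=[49, 25]
7: 0x10a (blk 33, set 1) → L1-HIT  vc=[49, 25]
8: 0xd3 (blk 26, set 2) → MISS  vc=[49, 25, 10]
9: 0x10e (blk 33, set 1) → L1-HIT  vc=[49, 25, 10]
10: 0xd1 (blk 26, set 2) → L1-HIT  vc=[49, 25, 10]
11: 0x18e (blk 49, set 1) → VC-HIT  vc=[33, 25, 10]
12: 0x189 (blk 49, set 1) → L1-HIT  vc=[33, 25, 10]
13: 0x10c (blk 33, set 1) → VC-HIT  vc=[49, 25, 10]
14: 0xc9 (blk 25, set 1) → VC-HIT  vc=[49, 33, 10]
15: 0x53 (blk 10, set 2) → VC-HIT  vc=[49, 33, 26]

VC = [49, 33, 26]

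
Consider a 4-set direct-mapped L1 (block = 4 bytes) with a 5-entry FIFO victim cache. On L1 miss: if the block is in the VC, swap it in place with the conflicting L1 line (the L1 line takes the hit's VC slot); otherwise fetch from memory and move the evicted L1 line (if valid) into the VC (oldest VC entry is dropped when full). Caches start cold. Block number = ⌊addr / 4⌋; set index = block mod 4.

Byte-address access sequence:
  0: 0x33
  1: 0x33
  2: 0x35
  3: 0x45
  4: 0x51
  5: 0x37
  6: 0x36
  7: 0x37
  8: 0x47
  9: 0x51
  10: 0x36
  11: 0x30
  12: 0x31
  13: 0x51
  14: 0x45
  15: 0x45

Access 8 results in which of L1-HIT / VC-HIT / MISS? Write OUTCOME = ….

OUTCOME = VC-HIT

  [0] addr=0x33 blk=12 s=0: MISS | VC []
  [1] addr=0x33 blk=12 s=0: L1-HIT | VC []
  [2] addr=0x35 blk=13 s=1: MISS | VC []
  [3] addr=0x45 blk=17 s=1: MISS | VC [13]
  [4] addr=0x51 blk=20 s=0: MISS | VC [13, 12]
  [5] addr=0x37 blk=13 s=1: VC-HIT | VC [17, 12]
  [6] addr=0x36 blk=13 s=1: L1-HIT | VC [17, 12]
  [7] addr=0x37 blk=13 s=1: L1-HIT | VC [17, 12]
  [8] addr=0x47 blk=17 s=1: VC-HIT | VC [13, 12]
  [9] addr=0x51 blk=20 s=0: L1-HIT | VC [13, 12]
  [10] addr=0x36 blk=13 s=1: VC-HIT | VC [17, 12]
  [11] addr=0x30 blk=12 s=0: VC-HIT | VC [17, 20]
  [12] addr=0x31 blk=12 s=0: L1-HIT | VC [17, 20]
  [13] addr=0x51 blk=20 s=0: VC-HIT | VC [17, 12]
  [14] addr=0x45 blk=17 s=1: VC-HIT | VC [13, 12]
  [15] addr=0x45 blk=17 s=1: L1-HIT | VC [13, 12]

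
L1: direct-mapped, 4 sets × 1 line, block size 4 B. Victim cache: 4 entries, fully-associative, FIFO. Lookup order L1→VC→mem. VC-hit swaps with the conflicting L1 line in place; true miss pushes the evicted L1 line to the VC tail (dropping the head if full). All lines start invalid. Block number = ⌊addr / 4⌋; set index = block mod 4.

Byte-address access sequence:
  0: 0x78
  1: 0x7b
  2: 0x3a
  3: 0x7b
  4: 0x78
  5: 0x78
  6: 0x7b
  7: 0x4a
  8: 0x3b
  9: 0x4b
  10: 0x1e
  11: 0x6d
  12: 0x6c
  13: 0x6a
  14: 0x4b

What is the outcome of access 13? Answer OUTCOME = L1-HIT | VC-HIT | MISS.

0: 0x78 (blk 30, set 2) → MISS  vc=[]
1: 0x7b (blk 30, set 2) → L1-HIT  vc=[]
2: 0x3a (blk 14, set 2) → MISS  vc=[30]
3: 0x7b (blk 30, set 2) → VC-HIT  vc=[14]
4: 0x78 (blk 30, set 2) → L1-HIT  vc=[14]
5: 0x78 (blk 30, set 2) → L1-HIT  vc=[14]
6: 0x7b (blk 30, set 2) → L1-HIT  vc=[14]
7: 0x4a (blk 18, set 2) → MISS  vc=[14, 30]
8: 0x3b (blk 14, set 2) → VC-HIT  vc=[18, 30]
9: 0x4b (blk 18, set 2) → VC-HIT  vc=[14, 30]
10: 0x1e (blk 7, set 3) → MISS  vc=[14, 30]
11: 0x6d (blk 27, set 3) → MISS  vc=[14, 30, 7]
12: 0x6c (blk 27, set 3) → L1-HIT  vc=[14, 30, 7]
13: 0x6a (blk 26, set 2) → MISS  vc=[14, 30, 7, 18]
14: 0x4b (blk 18, set 2) → VC-HIT  vc=[14, 30, 7, 26]

OUTCOME = MISS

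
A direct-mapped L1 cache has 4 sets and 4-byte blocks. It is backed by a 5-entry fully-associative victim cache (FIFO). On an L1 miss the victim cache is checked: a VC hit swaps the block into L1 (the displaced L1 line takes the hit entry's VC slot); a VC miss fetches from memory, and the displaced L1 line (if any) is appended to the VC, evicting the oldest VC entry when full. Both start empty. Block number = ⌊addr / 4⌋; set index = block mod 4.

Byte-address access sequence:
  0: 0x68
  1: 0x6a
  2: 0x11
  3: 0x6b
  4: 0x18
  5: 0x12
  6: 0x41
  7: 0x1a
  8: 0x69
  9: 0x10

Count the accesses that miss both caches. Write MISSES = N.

#0 0x68→b26/s2 MISS; vc=[]
#1 0x6a→b26/s2 L1-HIT; vc=[]
#2 0x11→b4/s0 MISS; vc=[]
#3 0x6b→b26/s2 L1-HIT; vc=[]
#4 0x18→b6/s2 MISS; vc=[26]
#5 0x12→b4/s0 L1-HIT; vc=[26]
#6 0x41→b16/s0 MISS; vc=[26,4]
#7 0x1a→b6/s2 L1-HIT; vc=[26,4]
#8 0x69→b26/s2 VC-HIT; vc=[6,4]
#9 0x10→b4/s0 VC-HIT; vc=[6,16]

MISSES = 4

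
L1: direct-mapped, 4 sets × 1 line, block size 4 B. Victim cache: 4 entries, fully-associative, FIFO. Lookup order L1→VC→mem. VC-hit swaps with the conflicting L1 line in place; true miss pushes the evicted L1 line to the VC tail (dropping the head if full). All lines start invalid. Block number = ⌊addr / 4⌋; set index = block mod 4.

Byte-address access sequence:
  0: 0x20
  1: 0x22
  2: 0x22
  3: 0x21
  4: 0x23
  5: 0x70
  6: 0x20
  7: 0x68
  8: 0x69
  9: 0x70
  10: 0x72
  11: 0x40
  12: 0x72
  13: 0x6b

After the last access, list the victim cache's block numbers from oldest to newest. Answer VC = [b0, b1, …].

#0 0x20→b8/s0 MISS; vc=[]
#1 0x22→b8/s0 L1-HIT; vc=[]
#2 0x22→b8/s0 L1-HIT; vc=[]
#3 0x21→b8/s0 L1-HIT; vc=[]
#4 0x23→b8/s0 L1-HIT; vc=[]
#5 0x70→b28/s0 MISS; vc=[8]
#6 0x20→b8/s0 VC-HIT; vc=[28]
#7 0x68→b26/s2 MISS; vc=[28]
#8 0x69→b26/s2 L1-HIT; vc=[28]
#9 0x70→b28/s0 VC-HIT; vc=[8]
#10 0x72→b28/s0 L1-HIT; vc=[8]
#11 0x40→b16/s0 MISS; vc=[8,28]
#12 0x72→b28/s0 VC-HIT; vc=[8,16]
#13 0x6b→b26/s2 L1-HIT; vc=[8,16]

VC = [8, 16]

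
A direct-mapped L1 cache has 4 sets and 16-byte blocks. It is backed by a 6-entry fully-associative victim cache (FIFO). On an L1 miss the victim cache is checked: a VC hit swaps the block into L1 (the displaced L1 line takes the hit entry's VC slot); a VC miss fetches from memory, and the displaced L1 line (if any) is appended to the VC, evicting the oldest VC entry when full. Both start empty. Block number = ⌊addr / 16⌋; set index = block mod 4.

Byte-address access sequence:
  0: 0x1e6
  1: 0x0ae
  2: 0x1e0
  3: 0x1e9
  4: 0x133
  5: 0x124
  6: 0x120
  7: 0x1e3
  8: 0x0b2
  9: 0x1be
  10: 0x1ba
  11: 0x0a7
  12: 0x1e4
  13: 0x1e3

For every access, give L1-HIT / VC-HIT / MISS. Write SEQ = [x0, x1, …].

0: 0x1e6 (blk 30, set 2) → MISS  vc=[]
1: 0xae (blk 10, set 2) → MISS  vc=[30]
2: 0x1e0 (blk 30, set 2) → VC-HIT  vc=[10]
3: 0x1e9 (blk 30, set 2) → L1-HIT  vc=[10]
4: 0x133 (blk 19, set 3) → MISS  vc=[10]
5: 0x124 (blk 18, set 2) → MISS  vc=[10, 30]
6: 0x120 (blk 18, set 2) → L1-HIT  vc=[10, 30]
7: 0x1e3 (blk 30, set 2) → VC-HIT  vc=[10, 18]
8: 0xb2 (blk 11, set 3) → MISS  vc=[10, 18, 19]
9: 0x1be (blk 27, set 3) → MISS  vc=[10, 18, 19, 11]
10: 0x1ba (blk 27, set 3) → L1-HIT  vc=[10, 18, 19, 11]
11: 0xa7 (blk 10, set 2) → VC-HIT  vc=[30, 18, 19, 11]
12: 0x1e4 (blk 30, set 2) → VC-HIT  vc=[10, 18, 19, 11]
13: 0x1e3 (blk 30, set 2) → L1-HIT  vc=[10, 18, 19, 11]

SEQ = [MISS, MISS, VC-HIT, L1-HIT, MISS, MISS, L1-HIT, VC-HIT, MISS, MISS, L1-HIT, VC-HIT, VC-HIT, L1-HIT]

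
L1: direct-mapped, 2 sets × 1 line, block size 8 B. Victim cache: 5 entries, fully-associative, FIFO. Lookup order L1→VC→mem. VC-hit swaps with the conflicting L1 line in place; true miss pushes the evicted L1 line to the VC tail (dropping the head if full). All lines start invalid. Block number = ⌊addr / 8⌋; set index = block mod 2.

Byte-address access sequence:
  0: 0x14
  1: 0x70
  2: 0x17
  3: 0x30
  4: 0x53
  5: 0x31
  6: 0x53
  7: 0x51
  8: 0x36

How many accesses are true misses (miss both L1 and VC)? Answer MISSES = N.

MISSES = 4

0: 0x14 (blk 2, set 0) → MISS  vc=[]
1: 0x70 (blk 14, set 0) → MISS  vc=[2]
2: 0x17 (blk 2, set 0) → VC-HIT  vc=[14]
3: 0x30 (blk 6, set 0) → MISS  vc=[14, 2]
4: 0x53 (blk 10, set 0) → MISS  vc=[14, 2, 6]
5: 0x31 (blk 6, set 0) → VC-HIT  vc=[14, 2, 10]
6: 0x53 (blk 10, set 0) → VC-HIT  vc=[14, 2, 6]
7: 0x51 (blk 10, set 0) → L1-HIT  vc=[14, 2, 6]
8: 0x36 (blk 6, set 0) → VC-HIT  vc=[14, 2, 10]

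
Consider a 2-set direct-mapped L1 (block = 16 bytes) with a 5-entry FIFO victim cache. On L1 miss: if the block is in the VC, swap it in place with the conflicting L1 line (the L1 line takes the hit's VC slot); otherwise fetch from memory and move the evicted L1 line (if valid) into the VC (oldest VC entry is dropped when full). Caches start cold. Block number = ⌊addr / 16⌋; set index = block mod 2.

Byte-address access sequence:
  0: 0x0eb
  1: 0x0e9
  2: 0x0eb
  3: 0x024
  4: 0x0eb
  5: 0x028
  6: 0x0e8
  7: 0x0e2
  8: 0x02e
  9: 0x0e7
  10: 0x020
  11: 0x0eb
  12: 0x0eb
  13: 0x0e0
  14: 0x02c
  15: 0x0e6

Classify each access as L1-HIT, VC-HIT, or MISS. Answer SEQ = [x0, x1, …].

SEQ = [MISS, L1-HIT, L1-HIT, MISS, VC-HIT, VC-HIT, VC-HIT, L1-HIT, VC-HIT, VC-HIT, VC-HIT, VC-HIT, L1-HIT, L1-HIT, VC-HIT, VC-HIT]

#0 0xeb→b14/s0 MISS; vc=[]
#1 0xe9→b14/s0 L1-HIT; vc=[]
#2 0xeb→b14/s0 L1-HIT; vc=[]
#3 0x24→b2/s0 MISS; vc=[14]
#4 0xeb→b14/s0 VC-HIT; vc=[2]
#5 0x28→b2/s0 VC-HIT; vc=[14]
#6 0xe8→b14/s0 VC-HIT; vc=[2]
#7 0xe2→b14/s0 L1-HIT; vc=[2]
#8 0x2e→b2/s0 VC-HIT; vc=[14]
#9 0xe7→b14/s0 VC-HIT; vc=[2]
#10 0x20→b2/s0 VC-HIT; vc=[14]
#11 0xeb→b14/s0 VC-HIT; vc=[2]
#12 0xeb→b14/s0 L1-HIT; vc=[2]
#13 0xe0→b14/s0 L1-HIT; vc=[2]
#14 0x2c→b2/s0 VC-HIT; vc=[14]
#15 0xe6→b14/s0 VC-HIT; vc=[2]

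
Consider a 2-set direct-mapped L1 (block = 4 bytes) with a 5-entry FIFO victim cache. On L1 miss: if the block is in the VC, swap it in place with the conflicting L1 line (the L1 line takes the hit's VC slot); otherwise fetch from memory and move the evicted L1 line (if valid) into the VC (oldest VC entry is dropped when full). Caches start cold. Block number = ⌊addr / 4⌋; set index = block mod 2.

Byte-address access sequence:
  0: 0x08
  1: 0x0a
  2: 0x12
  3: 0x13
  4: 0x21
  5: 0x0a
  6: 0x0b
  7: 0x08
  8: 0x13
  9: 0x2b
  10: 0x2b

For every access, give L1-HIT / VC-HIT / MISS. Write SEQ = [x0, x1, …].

  [0] addr=0x8 blk=2 s=0: MISS | VC []
  [1] addr=0xa blk=2 s=0: L1-HIT | VC []
  [2] addr=0x12 blk=4 s=0: MISS | VC [2]
  [3] addr=0x13 blk=4 s=0: L1-HIT | VC [2]
  [4] addr=0x21 blk=8 s=0: MISS | VC [2, 4]
  [5] addr=0xa blk=2 s=0: VC-HIT | VC [8, 4]
  [6] addr=0xb blk=2 s=0: L1-HIT | VC [8, 4]
  [7] addr=0x8 blk=2 s=0: L1-HIT | VC [8, 4]
  [8] addr=0x13 blk=4 s=0: VC-HIT | VC [8, 2]
  [9] addr=0x2b blk=10 s=0: MISS | VC [8, 2, 4]
  [10] addr=0x2b blk=10 s=0: L1-HIT | VC [8, 2, 4]

SEQ = [MISS, L1-HIT, MISS, L1-HIT, MISS, VC-HIT, L1-HIT, L1-HIT, VC-HIT, MISS, L1-HIT]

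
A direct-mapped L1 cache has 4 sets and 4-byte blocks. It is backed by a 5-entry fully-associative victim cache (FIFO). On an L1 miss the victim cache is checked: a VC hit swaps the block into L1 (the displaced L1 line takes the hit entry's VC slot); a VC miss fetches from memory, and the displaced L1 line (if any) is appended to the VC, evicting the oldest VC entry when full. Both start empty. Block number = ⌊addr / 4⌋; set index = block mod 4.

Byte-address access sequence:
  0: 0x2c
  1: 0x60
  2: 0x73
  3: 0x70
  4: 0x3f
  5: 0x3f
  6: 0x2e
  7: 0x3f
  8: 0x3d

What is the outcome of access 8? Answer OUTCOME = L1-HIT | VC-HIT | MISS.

0: 0x2c (blk 11, set 3) → MISS  vc=[]
1: 0x60 (blk 24, set 0) → MISS  vc=[]
2: 0x73 (blk 28, set 0) → MISS  vc=[24]
3: 0x70 (blk 28, set 0) → L1-HIT  vc=[24]
4: 0x3f (blk 15, set 3) → MISS  vc=[24, 11]
5: 0x3f (blk 15, set 3) → L1-HIT  vc=[24, 11]
6: 0x2e (blk 11, set 3) → VC-HIT  vc=[24, 15]
7: 0x3f (blk 15, set 3) → VC-HIT  vc=[24, 11]
8: 0x3d (blk 15, set 3) → L1-HIT  vc=[24, 11]

OUTCOME = L1-HIT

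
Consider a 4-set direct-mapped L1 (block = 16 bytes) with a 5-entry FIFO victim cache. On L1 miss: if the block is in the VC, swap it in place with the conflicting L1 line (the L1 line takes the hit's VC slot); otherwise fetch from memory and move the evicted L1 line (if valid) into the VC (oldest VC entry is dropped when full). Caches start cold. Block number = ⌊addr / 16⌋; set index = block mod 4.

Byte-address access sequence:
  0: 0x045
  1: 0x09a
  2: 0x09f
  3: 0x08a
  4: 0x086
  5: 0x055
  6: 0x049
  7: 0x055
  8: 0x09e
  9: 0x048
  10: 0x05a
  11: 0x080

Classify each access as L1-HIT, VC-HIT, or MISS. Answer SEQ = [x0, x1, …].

#0 0x45→b4/s0 MISS; vc=[]
#1 0x9a→b9/s1 MISS; vc=[]
#2 0x9f→b9/s1 L1-HIT; vc=[]
#3 0x8a→b8/s0 MISS; vc=[4]
#4 0x86→b8/s0 L1-HIT; vc=[4]
#5 0x55→b5/s1 MISS; vc=[4,9]
#6 0x49→b4/s0 VC-HIT; vc=[8,9]
#7 0x55→b5/s1 L1-HIT; vc=[8,9]
#8 0x9e→b9/s1 VC-HIT; vc=[8,5]
#9 0x48→b4/s0 L1-HIT; vc=[8,5]
#10 0x5a→b5/s1 VC-HIT; vc=[8,9]
#11 0x80→b8/s0 VC-HIT; vc=[4,9]

SEQ = [MISS, MISS, L1-HIT, MISS, L1-HIT, MISS, VC-HIT, L1-HIT, VC-HIT, L1-HIT, VC-HIT, VC-HIT]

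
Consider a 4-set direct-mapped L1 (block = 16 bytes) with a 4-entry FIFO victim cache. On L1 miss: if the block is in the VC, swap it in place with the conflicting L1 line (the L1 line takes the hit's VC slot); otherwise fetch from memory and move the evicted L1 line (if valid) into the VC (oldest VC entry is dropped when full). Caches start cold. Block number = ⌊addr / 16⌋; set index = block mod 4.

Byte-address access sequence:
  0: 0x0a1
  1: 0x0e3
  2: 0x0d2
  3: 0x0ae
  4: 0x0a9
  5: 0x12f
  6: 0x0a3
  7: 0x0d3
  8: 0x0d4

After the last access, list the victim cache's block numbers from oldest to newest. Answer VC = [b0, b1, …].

VC = [14, 18]

  [0] addr=0xa1 blk=10 s=2: MISS | VC []
  [1] addr=0xe3 blk=14 s=2: MISS | VC [10]
  [2] addr=0xd2 blk=13 s=1: MISS | VC [10]
  [3] addr=0xae blk=10 s=2: VC-HIT | VC [14]
  [4] addr=0xa9 blk=10 s=2: L1-HIT | VC [14]
  [5] addr=0x12f blk=18 s=2: MISS | VC [14, 10]
  [6] addr=0xa3 blk=10 s=2: VC-HIT | VC [14, 18]
  [7] addr=0xd3 blk=13 s=1: L1-HIT | VC [14, 18]
  [8] addr=0xd4 blk=13 s=1: L1-HIT | VC [14, 18]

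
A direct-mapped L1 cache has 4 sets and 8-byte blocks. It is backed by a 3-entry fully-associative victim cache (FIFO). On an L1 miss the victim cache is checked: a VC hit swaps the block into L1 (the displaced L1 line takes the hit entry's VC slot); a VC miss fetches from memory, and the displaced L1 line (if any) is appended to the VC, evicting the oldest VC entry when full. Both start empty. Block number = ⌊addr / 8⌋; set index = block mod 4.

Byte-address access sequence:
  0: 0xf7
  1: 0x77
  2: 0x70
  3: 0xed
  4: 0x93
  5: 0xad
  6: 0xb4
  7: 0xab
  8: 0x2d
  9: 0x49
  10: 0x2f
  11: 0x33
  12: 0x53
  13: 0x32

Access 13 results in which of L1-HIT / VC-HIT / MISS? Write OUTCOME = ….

  [0] addr=0xf7 blk=30 s=2: MISS | VC []
  [1] addr=0x77 blk=14 s=2: MISS | VC [30]
  [2] addr=0x70 blk=14 s=2: L1-HIT | VC [30]
  [3] addr=0xed blk=29 s=1: MISS | VC [30]
  [4] addr=0x93 blk=18 s=2: MISS | VC [30, 14]
  [5] addr=0xad blk=21 s=1: MISS | VC [30, 14, 29]
  [6] addr=0xb4 blk=22 s=2: MISS | VC [14, 29, 18]
  [7] addr=0xab blk=21 s=1: L1-HIT | VC [14, 29, 18]
  [8] addr=0x2d blk=5 s=1: MISS | VC [29, 18, 21]
  [9] addr=0x49 blk=9 s=1: MISS | VC [18, 21, 5]
  [10] addr=0x2f blk=5 s=1: VC-HIT | VC [18, 21, 9]
  [11] addr=0x33 blk=6 s=2: MISS | VC [21, 9, 22]
  [12] addr=0x53 blk=10 s=2: MISS | VC [9, 22, 6]
  [13] addr=0x32 blk=6 s=2: VC-HIT | VC [9, 22, 10]

OUTCOME = VC-HIT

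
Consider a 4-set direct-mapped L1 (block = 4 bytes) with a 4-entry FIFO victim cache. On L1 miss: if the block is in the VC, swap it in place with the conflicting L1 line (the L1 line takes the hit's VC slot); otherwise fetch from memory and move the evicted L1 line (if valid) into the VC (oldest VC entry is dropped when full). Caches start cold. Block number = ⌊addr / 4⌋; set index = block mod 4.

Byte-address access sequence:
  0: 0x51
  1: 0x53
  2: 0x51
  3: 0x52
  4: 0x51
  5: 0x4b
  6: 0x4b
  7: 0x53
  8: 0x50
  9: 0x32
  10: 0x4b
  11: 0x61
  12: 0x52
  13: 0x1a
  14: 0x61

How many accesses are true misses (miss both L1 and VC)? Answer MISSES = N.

MISSES = 5

#0 0x51→b20/s0 MISS; vc=[]
#1 0x53→b20/s0 L1-HIT; vc=[]
#2 0x51→b20/s0 L1-HIT; vc=[]
#3 0x52→b20/s0 L1-HIT; vc=[]
#4 0x51→b20/s0 L1-HIT; vc=[]
#5 0x4b→b18/s2 MISS; vc=[]
#6 0x4b→b18/s2 L1-HIT; vc=[]
#7 0x53→b20/s0 L1-HIT; vc=[]
#8 0x50→b20/s0 L1-HIT; vc=[]
#9 0x32→b12/s0 MISS; vc=[20]
#10 0x4b→b18/s2 L1-HIT; vc=[20]
#11 0x61→b24/s0 MISS; vc=[20,12]
#12 0x52→b20/s0 VC-HIT; vc=[24,12]
#13 0x1a→b6/s2 MISS; vc=[24,12,18]
#14 0x61→b24/s0 VC-HIT; vc=[20,12,18]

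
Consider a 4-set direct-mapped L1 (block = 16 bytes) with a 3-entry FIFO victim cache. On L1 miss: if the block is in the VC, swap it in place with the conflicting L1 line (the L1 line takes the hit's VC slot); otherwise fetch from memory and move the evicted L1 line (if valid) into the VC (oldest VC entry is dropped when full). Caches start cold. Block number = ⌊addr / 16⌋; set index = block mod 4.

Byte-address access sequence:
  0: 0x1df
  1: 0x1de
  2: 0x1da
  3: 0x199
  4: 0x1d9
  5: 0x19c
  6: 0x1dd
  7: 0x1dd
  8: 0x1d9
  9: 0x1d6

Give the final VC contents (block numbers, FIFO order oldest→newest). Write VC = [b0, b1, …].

VC = [25]

0: 0x1df (blk 29, set 1) → MISS  vc=[]
1: 0x1de (blk 29, set 1) → L1-HIT  vc=[]
2: 0x1da (blk 29, set 1) → L1-HIT  vc=[]
3: 0x199 (blk 25, set 1) → MISS  vc=[29]
4: 0x1d9 (blk 29, set 1) → VC-HIT  vc=[25]
5: 0x19c (blk 25, set 1) → VC-HIT  vc=[29]
6: 0x1dd (blk 29, set 1) → VC-HIT  vc=[25]
7: 0x1dd (blk 29, set 1) → L1-HIT  vc=[25]
8: 0x1d9 (blk 29, set 1) → L1-HIT  vc=[25]
9: 0x1d6 (blk 29, set 1) → L1-HIT  vc=[25]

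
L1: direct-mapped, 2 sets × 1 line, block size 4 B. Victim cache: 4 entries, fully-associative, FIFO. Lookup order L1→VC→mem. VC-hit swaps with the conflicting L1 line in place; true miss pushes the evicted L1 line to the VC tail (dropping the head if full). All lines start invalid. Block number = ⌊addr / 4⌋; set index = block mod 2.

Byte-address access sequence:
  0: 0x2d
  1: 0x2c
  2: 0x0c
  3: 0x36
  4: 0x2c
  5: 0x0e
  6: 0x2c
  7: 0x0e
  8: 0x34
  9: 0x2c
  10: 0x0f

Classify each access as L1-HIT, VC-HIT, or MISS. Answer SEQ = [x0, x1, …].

SEQ = [MISS, L1-HIT, MISS, MISS, VC-HIT, VC-HIT, VC-HIT, VC-HIT, VC-HIT, VC-HIT, VC-HIT]

  [0] addr=0x2d blk=11 s=1: MISS | VC []
  [1] addr=0x2c blk=11 s=1: L1-HIT | VC []
  [2] addr=0xc blk=3 s=1: MISS | VC [11]
  [3] addr=0x36 blk=13 s=1: MISS | VC [11, 3]
  [4] addr=0x2c blk=11 s=1: VC-HIT | VC [13, 3]
  [5] addr=0xe blk=3 s=1: VC-HIT | VC [13, 11]
  [6] addr=0x2c blk=11 s=1: VC-HIT | VC [13, 3]
  [7] addr=0xe blk=3 s=1: VC-HIT | VC [13, 11]
  [8] addr=0x34 blk=13 s=1: VC-HIT | VC [3, 11]
  [9] addr=0x2c blk=11 s=1: VC-HIT | VC [3, 13]
  [10] addr=0xf blk=3 s=1: VC-HIT | VC [11, 13]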